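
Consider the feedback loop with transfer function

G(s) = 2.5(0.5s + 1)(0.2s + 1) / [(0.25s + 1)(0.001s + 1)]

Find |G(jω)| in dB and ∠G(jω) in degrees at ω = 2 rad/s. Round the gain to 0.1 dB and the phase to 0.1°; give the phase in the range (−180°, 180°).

At ω = 2 rad/s:
zero (1 + j2·0.5) = 1 + j1 → |·| ≈ 1.4142, ∠ ≈ 45.00°
zero (1 + j2·0.2) = 1 + j0.4 → |·| ≈ 1.077, ∠ ≈ 21.80°
pole (1 + j2·0.25) = 1 + j0.5 → |·| ≈ 1.118, ∠ ≈ 26.57°
pole (1 + j2·0.001) = 1 + j0.002 → |·| ≈ 1, ∠ ≈ 0.11°
|G| = 2.5 · 1.4142 · 1.077 / (1.118 · 1) ≈ 3.4058
Gain = 20 log₁₀(3.4058) ≈ 10.64 dB
∠G = (45.00° + 21.80°) − (26.57° + 0.11°) = 40.12°

10.6 dB, 40.1°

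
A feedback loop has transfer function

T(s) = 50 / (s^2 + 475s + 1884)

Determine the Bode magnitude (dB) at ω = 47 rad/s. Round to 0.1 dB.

Substitute s = j47:
Numerator: 50 = 50 + j0
Denominator: (j47)^2 + 475(j47) + 1884 = -325 + j22325
|N| = √(50² + 0²) ≈ 50, ∠N ≈ 0.00°
|D| = √(325² + 22325²) ≈ 22327, ∠D ≈ 90.83°
|T| = 50 / 22327 ≈ 0.0022394
Gain = 20 log₁₀(0.0022394) ≈ -53.00 dB

-53.0 dB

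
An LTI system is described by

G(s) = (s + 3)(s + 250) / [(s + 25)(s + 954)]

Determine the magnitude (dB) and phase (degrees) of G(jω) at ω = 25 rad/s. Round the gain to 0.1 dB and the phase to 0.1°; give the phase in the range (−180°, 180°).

-14.5 dB, 42.4°

At s = jω = j25:
zero (s+3): 3 + j25 → |·| = √(3²+25²) = √634 ≈ 25.179, ∠ = arctan(25/3) ≈ 83.16°
zero (s+250): 250 + j25 → |·| = √(250²+25²) = √63125 ≈ 251.25, ∠ = arctan(25/250) ≈ 5.71°
pole (s+25): 25 + j25 → |·| = √(25²+25²) = √1250 ≈ 35.355, ∠ = arctan(25/25) ≈ 45.00°
pole (s+954): 954 + j25 → |·| = √(954²+25²) = √910741 ≈ 954.33, ∠ = arctan(25/954) ≈ 1.50°
|G| = 1 · 6326.2 / 33740 ≈ 0.1875
Gain = 20 log₁₀(0.1875) ≈ -14.54 dB
∠G = 88.87° − 46.50° = 42.37°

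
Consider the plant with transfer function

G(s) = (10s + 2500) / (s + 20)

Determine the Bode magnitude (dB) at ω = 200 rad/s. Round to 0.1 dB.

24.0 dB

Substitute s = j200:
Numerator: 10(j200) + 2500 = 2500 + j2000
Denominator: (j200) + 20 = 20 + j200
|N| = √(2500² + 2000²) ≈ 3201.6, ∠N ≈ 38.66°
|D| = √(20² + 200²) ≈ 201, ∠D ≈ 84.29°
|G| = 3201.6 / 201 ≈ 15.928
Gain = 20 log₁₀(15.928) ≈ 24.04 dB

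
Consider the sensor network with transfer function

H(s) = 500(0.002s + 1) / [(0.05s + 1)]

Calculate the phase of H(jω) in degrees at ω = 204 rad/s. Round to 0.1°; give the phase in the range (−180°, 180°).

At ω = 204 rad/s:
zero (1 + j204·0.002) = 1 + j0.408 → |·| ≈ 1.08, ∠ ≈ 22.20°
pole (1 + j204·0.05) = 1 + j10.2 → |·| ≈ 10.249, ∠ ≈ 84.40°
∠H = (22.20°) − (84.40°) = -62.20°

-62.2°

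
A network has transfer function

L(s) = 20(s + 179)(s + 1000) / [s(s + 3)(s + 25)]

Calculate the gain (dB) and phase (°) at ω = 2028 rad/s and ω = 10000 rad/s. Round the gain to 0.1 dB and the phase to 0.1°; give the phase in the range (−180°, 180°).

At s = jω = j2028:
zero (s+179): 179 + j2028 → |·| = √(179²+2028²) = √4144825 ≈ 2035.9, ∠ = arctan(2028/179) ≈ 84.96°
zero (s+1000): 1000 + j2028 → |·| = √(1000²+2028²) = √5112784 ≈ 2261.1, ∠ = arctan(2028/1000) ≈ 63.75°
pole (s+3): 3 + j2028 → |·| = √(3²+2028²) = √4112793 ≈ 2028, ∠ = arctan(2028/3) ≈ 89.92°
pole (s+25): 25 + j2028 → |·| = √(25²+2028²) = √4113409 ≈ 2028.2, ∠ = arctan(2028/25) ≈ 89.29°
pole at origin: |s| = 2028, ∠ = 90.00° (in denominator)
|L| = 20 · 4.6034e+06 / 8.3415e+09 ≈ 0.011037
Gain = 20 log₁₀(0.011037) ≈ -39.14 dB
∠L = 148.71° − 269.21° = -120.50°

At s = jω = j10000:
zero (s+179): 179 + j10000 → |·| = √(179²+10000²) = √100032041 ≈ 10002, ∠ = arctan(10000/179) ≈ 88.97°
zero (s+1000): 1000 + j10000 → |·| = √(1000²+10000²) = √101000000 ≈ 10050, ∠ = arctan(10000/1000) ≈ 84.29°
pole (s+3): 3 + j10000 → |·| = √(3²+10000²) = √100000009 ≈ 10000, ∠ = arctan(10000/3) ≈ 89.98°
pole (s+25): 25 + j10000 → |·| = √(25²+10000²) = √100000625 ≈ 10000, ∠ = arctan(10000/25) ≈ 89.86°
pole at origin: |s| = 10000, ∠ = 90.00° (in denominator)
|L| = 20 · 1.0052e+08 / 1e+12 ≈ 0.0020104
Gain = 20 log₁₀(0.0020104) ≈ -53.93 dB
∠L = 173.26° − 269.84° = -96.58°

ω = 2028: -39.1 dB, -120.5°; ω = 10000: -53.9 dB, -96.6°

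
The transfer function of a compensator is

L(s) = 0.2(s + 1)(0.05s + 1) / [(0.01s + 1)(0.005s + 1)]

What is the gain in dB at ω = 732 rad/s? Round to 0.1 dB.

At ω = 732 rad/s:
zero (1 + j732·1) = 1 + j732 → |·| ≈ 732, ∠ ≈ 89.92°
zero (1 + j732·0.05) = 1 + j36.6 → |·| ≈ 36.614, ∠ ≈ 88.43°
pole (1 + j732·0.01) = 1 + j7.32 → |·| ≈ 7.388, ∠ ≈ 82.22°
pole (1 + j732·0.005) = 1 + j3.66 → |·| ≈ 3.7942, ∠ ≈ 74.72°
|L| = 0.2 · 732 · 36.614 / (7.388 · 3.7942) ≈ 191.22
Gain = 20 log₁₀(191.22) ≈ 45.63 dB

45.6 dB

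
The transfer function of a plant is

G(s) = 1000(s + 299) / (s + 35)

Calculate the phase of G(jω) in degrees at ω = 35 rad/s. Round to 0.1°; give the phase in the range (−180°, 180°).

At s = jω = j35:
zero (s+299): 299 + j35 → |·| = √(299²+35²) = √90626 ≈ 301.04, ∠ = arctan(35/299) ≈ 6.68°
pole (s+35): 35 + j35 → |·| = √(35²+35²) = √2450 ≈ 49.497, ∠ = arctan(35/35) ≈ 45.00°
∠G = 6.68° − 45.00° = -38.32°

-38.3°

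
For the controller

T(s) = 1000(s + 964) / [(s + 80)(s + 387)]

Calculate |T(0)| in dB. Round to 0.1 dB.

29.9 dB

T(0) = 1000·964 / (80·387) ≈ 31.137
20 log₁₀(31.137) ≈ 29.87 dB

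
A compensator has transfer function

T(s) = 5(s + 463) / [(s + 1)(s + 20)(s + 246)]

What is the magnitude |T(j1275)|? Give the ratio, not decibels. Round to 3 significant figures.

3.21e-06

At s = jω = j1275:
zero (s+463): 463 + j1275 → |·| = √(463²+1275²) = √1839994 ≈ 1356.5, ∠ = arctan(1275/463) ≈ 70.04°
pole (s+1): 1 + j1275 → |·| = √(1²+1275²) = √1625626 ≈ 1275, ∠ = arctan(1275/1) ≈ 89.96°
pole (s+20): 20 + j1275 → |·| = √(20²+1275²) = √1626025 ≈ 1275.2, ∠ = arctan(1275/20) ≈ 89.10°
pole (s+246): 246 + j1275 → |·| = √(246²+1275²) = √1686141 ≈ 1298.5, ∠ = arctan(1275/246) ≈ 79.08°
|T| = 5 · 1356.5 / 2.1112e+09 ≈ 3.2126e-06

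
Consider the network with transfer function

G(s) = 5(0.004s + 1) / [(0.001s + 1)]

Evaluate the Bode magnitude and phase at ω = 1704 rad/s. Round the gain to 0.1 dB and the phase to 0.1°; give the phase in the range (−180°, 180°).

24.8 dB, 22.1°

At ω = 1704 rad/s:
zero (1 + j1704·0.004) = 1 + j6.816 → |·| ≈ 6.889, ∠ ≈ 81.65°
pole (1 + j1704·0.001) = 1 + j1.704 → |·| ≈ 1.9758, ∠ ≈ 59.59°
|G| = 5 · 6.889 / (1.9758) ≈ 17.433
Gain = 20 log₁₀(17.433) ≈ 24.83 dB
∠G = (81.65°) − (59.59°) = 22.06°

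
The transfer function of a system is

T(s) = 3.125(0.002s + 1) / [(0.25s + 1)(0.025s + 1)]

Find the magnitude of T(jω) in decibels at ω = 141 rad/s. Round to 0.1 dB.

At ω = 141 rad/s:
zero (1 + j141·0.002) = 1 + j0.282 → |·| ≈ 1.039, ∠ ≈ 15.75°
pole (1 + j141·0.25) = 1 + j35.25 → |·| ≈ 35.264, ∠ ≈ 88.38°
pole (1 + j141·0.025) = 1 + j3.525 → |·| ≈ 3.6641, ∠ ≈ 74.16°
|T| = 3.125 · 1.039 / (35.264 · 3.6641) ≈ 0.025129
Gain = 20 log₁₀(0.025129) ≈ -32.00 dB

-32.0 dB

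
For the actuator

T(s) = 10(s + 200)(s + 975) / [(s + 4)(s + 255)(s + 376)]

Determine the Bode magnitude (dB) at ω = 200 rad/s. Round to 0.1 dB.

At s = jω = j200:
zero (s+200): 200 + j200 → |·| = √(200²+200²) = √80000 ≈ 282.84, ∠ = arctan(200/200) ≈ 45.00°
zero (s+975): 975 + j200 → |·| = √(975²+200²) = √990625 ≈ 995.3, ∠ = arctan(200/975) ≈ 11.59°
pole (s+4): 4 + j200 → |·| = √(4²+200²) = √40016 ≈ 200.04, ∠ = arctan(200/4) ≈ 88.85°
pole (s+255): 255 + j200 → |·| = √(255²+200²) = √105025 ≈ 324.08, ∠ = arctan(200/255) ≈ 38.11°
pole (s+376): 376 + j200 → |·| = √(376²+200²) = √181376 ≈ 425.88, ∠ = arctan(200/376) ≈ 28.01°
|T| = 10 · 2.8151e+05 / 2.7609e+07 ≈ 0.10196
Gain = 20 log₁₀(0.10196) ≈ -19.83 dB

-19.8 dB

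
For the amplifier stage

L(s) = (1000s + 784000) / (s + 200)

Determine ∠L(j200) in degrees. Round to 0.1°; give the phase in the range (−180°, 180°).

Substitute s = j200:
Numerator: 1000(j200) + 784000 = 784000 + j200000
Denominator: (j200) + 200 = 200 + j200
|N| = √(784000² + 200000²) ≈ 8.0911e+05, ∠N ≈ 14.31°
|D| = √(200² + 200²) ≈ 282.84, ∠D ≈ 45.00°
∠L = 14.31° − 45.00° = -30.69°

-30.7°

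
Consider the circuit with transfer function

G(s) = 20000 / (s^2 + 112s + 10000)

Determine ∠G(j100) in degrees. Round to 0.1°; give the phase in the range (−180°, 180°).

At s = jω = j100:
quadratic: (j100)² + 112·j100 + 10000 = 0 + j11200 → |·| ≈ 11200, ∠ ≈ 90.00°
∠G = 0.00° − 90.00° = -90.00°

-90.0°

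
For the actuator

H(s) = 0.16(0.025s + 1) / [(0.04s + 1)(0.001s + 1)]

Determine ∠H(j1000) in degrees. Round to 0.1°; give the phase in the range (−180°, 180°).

At ω = 1000 rad/s:
zero (1 + j1000·0.025) = 1 + j25 → |·| ≈ 25.02, ∠ ≈ 87.71°
pole (1 + j1000·0.04) = 1 + j40 → |·| ≈ 40.012, ∠ ≈ 88.57°
pole (1 + j1000·0.001) = 1 + j1 → |·| ≈ 1.4142, ∠ ≈ 45.00°
∠H = (87.71°) − (88.57° + 45.00°) = -45.86°

-45.9°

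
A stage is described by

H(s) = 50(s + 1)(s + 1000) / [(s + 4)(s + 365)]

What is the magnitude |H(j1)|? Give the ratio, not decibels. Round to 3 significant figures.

At s = jω = j1:
zero (s+1): 1 + j1 → |·| = √(1²+1²) = √2 ≈ 1.4142, ∠ = arctan(1/1) ≈ 45.00°
zero (s+1000): 1000 + j1 → |·| = √(1000²+1²) = √1000001 ≈ 1000, ∠ = arctan(1/1000) ≈ 0.06°
pole (s+4): 4 + j1 → |·| = √(4²+1²) = √17 ≈ 4.1231, ∠ = arctan(1/4) ≈ 14.04°
pole (s+365): 365 + j1 → |·| = √(365²+1²) = √133226 ≈ 365, ∠ = arctan(1/365) ≈ 0.16°
|H| = 50 · 1414.2 / 1504.9 ≈ 46.987

47.0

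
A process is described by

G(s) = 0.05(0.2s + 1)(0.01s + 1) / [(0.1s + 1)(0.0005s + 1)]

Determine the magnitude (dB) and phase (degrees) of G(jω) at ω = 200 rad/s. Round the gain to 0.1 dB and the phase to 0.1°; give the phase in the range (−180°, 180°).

At ω = 200 rad/s:
zero (1 + j200·0.2) = 1 + j40 → |·| ≈ 40.012, ∠ ≈ 88.57°
zero (1 + j200·0.01) = 1 + j2 → |·| ≈ 2.2361, ∠ ≈ 63.43°
pole (1 + j200·0.1) = 1 + j20 → |·| ≈ 20.025, ∠ ≈ 87.14°
pole (1 + j200·0.0005) = 1 + j0.1 → |·| ≈ 1.005, ∠ ≈ 5.71°
|G| = 0.05 · 40.012 · 2.2361 / (20.025 · 1.005) ≈ 0.22229
Gain = 20 log₁₀(0.22229) ≈ -13.06 dB
∠G = (88.57° + 63.43°) − (87.14° + 5.71°) = 59.15°

-13.1 dB, 59.2°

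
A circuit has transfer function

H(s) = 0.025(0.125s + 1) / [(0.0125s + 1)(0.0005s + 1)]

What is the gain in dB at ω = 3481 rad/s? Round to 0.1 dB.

At ω = 3481 rad/s:
zero (1 + j3481·0.125) = 1 + j435.125 → |·| ≈ 435.13, ∠ ≈ 89.87°
pole (1 + j3481·0.0125) = 1 + j43.5125 → |·| ≈ 43.524, ∠ ≈ 88.68°
pole (1 + j3481·0.0005) = 1 + j1.7405 → |·| ≈ 2.0073, ∠ ≈ 60.12°
|H| = 0.025 · 435.13 / (43.524 · 2.0073) ≈ 0.12451
Gain = 20 log₁₀(0.12451) ≈ -18.10 dB

-18.1 dB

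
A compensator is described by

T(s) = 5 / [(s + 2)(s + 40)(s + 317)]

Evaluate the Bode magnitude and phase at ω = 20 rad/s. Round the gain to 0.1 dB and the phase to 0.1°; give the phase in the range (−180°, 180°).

-95.1 dB, -114.5°

At s = jω = j20:
pole (s+2): 2 + j20 → |·| = √(2²+20²) = √404 ≈ 20.1, ∠ = arctan(20/2) ≈ 84.29°
pole (s+40): 40 + j20 → |·| = √(40²+20²) = √2000 ≈ 44.721, ∠ = arctan(20/40) ≈ 26.57°
pole (s+317): 317 + j20 → |·| = √(317²+20²) = √100889 ≈ 317.63, ∠ = arctan(20/317) ≈ 3.61°
|T| = 5 / 2.8552e+05 ≈ 1.7512e-05
Gain = 20 log₁₀(1.7512e-05) ≈ -95.13 dB
∠T = 0.00° − 114.47° = -114.47°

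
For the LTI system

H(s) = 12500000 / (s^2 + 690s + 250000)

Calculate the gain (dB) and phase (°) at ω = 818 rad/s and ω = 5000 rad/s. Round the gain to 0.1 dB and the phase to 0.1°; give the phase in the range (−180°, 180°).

At s = jω = j818:
quadratic: (j818)² + 690·j818 + 250000 = -419124 + j564420 → |·| ≈ 7.0302e+05, ∠ ≈ 126.60°
|H| = 12500000 / 7.0302e+05 ≈ 17.78
Gain = 20 log₁₀(17.78) ≈ 25.00 dB
∠H = 0.00° − 126.60° = -126.60°

At s = jω = j5000:
quadratic: (j5000)² + 690·j5000 + 250000 = -24750000 + j3450000 → |·| ≈ 2.4989e+07, ∠ ≈ 172.06°
|H| = 12500000 / 2.4989e+07 ≈ 0.50022
Gain = 20 log₁₀(0.50022) ≈ -6.02 dB
∠H = 0.00° − 172.06° = -172.06°

ω = 818: 25.0 dB, -126.6°; ω = 5000: -6.0 dB, -172.1°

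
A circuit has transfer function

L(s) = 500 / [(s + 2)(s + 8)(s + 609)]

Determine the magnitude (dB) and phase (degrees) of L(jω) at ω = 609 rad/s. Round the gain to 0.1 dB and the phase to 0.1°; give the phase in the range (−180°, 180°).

-116.1 dB, 135.9°

At s = jω = j609:
pole (s+2): 2 + j609 → |·| = √(2²+609²) = √370885 ≈ 609, ∠ = arctan(609/2) ≈ 89.81°
pole (s+8): 8 + j609 → |·| = √(8²+609²) = √370945 ≈ 609.05, ∠ = arctan(609/8) ≈ 89.25°
pole (s+609): 609 + j609 → |·| = √(609²+609²) = √741762 ≈ 861.26, ∠ = arctan(609/609) ≈ 45.00°
|L| = 500 / 3.1945e+08 ≈ 1.5652e-06
Gain = 20 log₁₀(1.5652e-06) ≈ -116.11 dB
∠L = 0.00° − 224.06° = -224.06° ≡ 135.94° (principal value)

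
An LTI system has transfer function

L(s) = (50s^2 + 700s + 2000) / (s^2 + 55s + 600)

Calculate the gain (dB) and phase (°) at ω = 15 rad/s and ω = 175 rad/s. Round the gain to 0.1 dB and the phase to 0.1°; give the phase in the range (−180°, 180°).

ω = 15: 23.8 dB, 65.8°; ω = 175: 33.7 dB, 13.2°

Substitute s = j15:
Numerator: 50(j15)^2 + 700(j15) + 2000 = -9250 + j10500
Denominator: (j15)^2 + 55(j15) + 600 = 375 + j825
|N| = √(9250² + 10500²) ≈ 13993, ∠N ≈ 131.38°
|D| = √(375² + 825²) ≈ 906.23, ∠D ≈ 65.56°
|L| = 13993 / 906.23 ≈ 15.441
Gain = 20 log₁₀(15.441) ≈ 23.77 dB
∠L = 131.38° − 65.56° = 65.82°

Substitute s = j175:
Numerator: 50(j175)^2 + 700(j175) + 2000 = -1529250 + j122500
Denominator: (j175)^2 + 55(j175) + 600 = -30025 + j9625
|N| = √(1529250² + 122500²) ≈ 1.5341e+06, ∠N ≈ 175.42°
|D| = √(30025² + 9625²) ≈ 31530, ∠D ≈ 162.23°
|L| = 1.5341e+06 / 31530 ≈ 48.655
Gain = 20 log₁₀(48.655) ≈ 33.74 dB
∠L = 175.42° − 162.23° = 13.19°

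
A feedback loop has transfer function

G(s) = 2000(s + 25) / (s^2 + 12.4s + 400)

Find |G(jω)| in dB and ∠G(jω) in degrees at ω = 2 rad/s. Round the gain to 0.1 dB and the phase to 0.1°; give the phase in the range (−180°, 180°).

42.0 dB, 1.0°

At s = jω = j2:
zero (s+25): 25 + j2 → |·| = √(25²+2²) = √629 ≈ 25.08, ∠ = arctan(2/25) ≈ 4.57°
quadratic: (j2)² + 12.4·j2 + 400 = 396 + j24.8 → |·| ≈ 396.78, ∠ ≈ 3.58°
|G| = 2000 · 25.08 / 396.78 ≈ 126.42
Gain = 20 log₁₀(126.42) ≈ 42.04 dB
∠G = 4.57° − 3.58° = 0.99°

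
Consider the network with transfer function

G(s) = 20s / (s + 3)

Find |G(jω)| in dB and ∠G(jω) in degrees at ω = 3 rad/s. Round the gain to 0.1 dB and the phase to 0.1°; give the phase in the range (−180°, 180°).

23.0 dB, 45.0°

At s = jω = j3:
zero at origin: s = j3 → |·| = 3, ∠ = 90.00°
pole (s+3): 3 + j3 → |·| = √(3²+3²) = √18 ≈ 4.2426, ∠ = arctan(3/3) ≈ 45.00°
|G| = 20 · 3 / 4.2426 ≈ 14.142
Gain = 20 log₁₀(14.142) ≈ 23.01 dB
∠G = 90.00° − 45.00° = 45.00°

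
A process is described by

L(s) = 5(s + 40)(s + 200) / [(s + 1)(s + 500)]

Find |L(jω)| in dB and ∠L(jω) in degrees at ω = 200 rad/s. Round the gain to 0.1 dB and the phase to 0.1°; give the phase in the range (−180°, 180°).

At s = jω = j200:
zero (s+40): 40 + j200 → |·| = √(40²+200²) = √41600 ≈ 203.96, ∠ = arctan(200/40) ≈ 78.69°
zero (s+200): 200 + j200 → |·| = √(200²+200²) = √80000 ≈ 282.84, ∠ = arctan(200/200) ≈ 45.00°
pole (s+1): 1 + j200 → |·| = √(1²+200²) = √40001 ≈ 200, ∠ = arctan(200/1) ≈ 89.71°
pole (s+500): 500 + j200 → |·| = √(500²+200²) = √290000 ≈ 538.52, ∠ = arctan(200/500) ≈ 21.80°
|L| = 5 · 57688 / 1.077e+05 ≈ 2.6782
Gain = 20 log₁₀(2.6782) ≈ 8.56 dB
∠L = 123.69° − 111.51° = 12.18°

8.6 dB, 12.2°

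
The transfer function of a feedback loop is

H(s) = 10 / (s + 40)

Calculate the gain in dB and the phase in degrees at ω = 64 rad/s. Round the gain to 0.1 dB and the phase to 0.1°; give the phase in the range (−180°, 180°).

At s = jω = j64:
pole (s+40): 40 + j64 → |·| = √(40²+64²) = √5696 ≈ 75.472, ∠ = arctan(64/40) ≈ 57.99°
|H| = 10 / 75.472 ≈ 0.1325
Gain = 20 log₁₀(0.1325) ≈ -17.56 dB
∠H = 0.00° − 57.99° = -57.99°

-17.6 dB, -58.0°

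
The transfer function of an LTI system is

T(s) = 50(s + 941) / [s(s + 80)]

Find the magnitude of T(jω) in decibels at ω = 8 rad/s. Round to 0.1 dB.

At s = jω = j8:
zero (s+941): 941 + j8 → |·| = √(941²+8²) = √885545 ≈ 941.03, ∠ = arctan(8/941) ≈ 0.49°
pole (s+80): 80 + j8 → |·| = √(80²+8²) = √6464 ≈ 80.399, ∠ = arctan(8/80) ≈ 5.71°
pole at origin: |s| = 8, ∠ = 90.00° (in denominator)
|T| = 50 · 941.03 / 643.19 ≈ 73.153
Gain = 20 log₁₀(73.153) ≈ 37.28 dB

37.3 dB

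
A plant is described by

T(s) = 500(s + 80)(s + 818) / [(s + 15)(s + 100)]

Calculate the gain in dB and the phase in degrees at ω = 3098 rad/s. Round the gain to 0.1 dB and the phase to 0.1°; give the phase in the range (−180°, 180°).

At s = jω = j3098:
zero (s+80): 80 + j3098 → |·| = √(80²+3098²) = √9604004 ≈ 3099, ∠ = arctan(3098/80) ≈ 88.52°
zero (s+818): 818 + j3098 → |·| = √(818²+3098²) = √10266728 ≈ 3204.2, ∠ = arctan(3098/818) ≈ 75.21°
pole (s+15): 15 + j3098 → |·| = √(15²+3098²) = √9597829 ≈ 3098, ∠ = arctan(3098/15) ≈ 89.72°
pole (s+100): 100 + j3098 → |·| = √(100²+3098²) = √9607604 ≈ 3099.6, ∠ = arctan(3098/100) ≈ 88.15°
|T| = 500 · 9.9298e+06 / 9.6026e+06 ≈ 517.04
Gain = 20 log₁₀(517.04) ≈ 54.27 dB
∠T = 163.73° − 177.87° = -14.14°

54.3 dB, -14.1°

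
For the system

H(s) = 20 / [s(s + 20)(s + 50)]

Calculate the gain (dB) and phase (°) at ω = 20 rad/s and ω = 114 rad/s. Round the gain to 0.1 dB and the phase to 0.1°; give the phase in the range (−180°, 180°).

At s = jω = j20:
pole (s+20): 20 + j20 → |·| = √(20²+20²) = √800 ≈ 28.284, ∠ = arctan(20/20) ≈ 45.00°
pole (s+50): 50 + j20 → |·| = √(50²+20²) = √2900 ≈ 53.852, ∠ = arctan(20/50) ≈ 21.80°
pole at origin: |s| = 20, ∠ = 90.00° (in denominator)
|H| = 20 / 30463 ≈ 0.00065653
Gain = 20 log₁₀(0.00065653) ≈ -63.65 dB
∠H = 0.00° − 156.80° = -156.80°

At s = jω = j114:
pole (s+20): 20 + j114 → |·| = √(20²+114²) = √13396 ≈ 115.74, ∠ = arctan(114/20) ≈ 80.05°
pole (s+50): 50 + j114 → |·| = √(50²+114²) = √15496 ≈ 124.48, ∠ = arctan(114/50) ≈ 66.32°
pole at origin: |s| = 114, ∠ = 90.00° (in denominator)
|H| = 20 / 1.6424e+06 ≈ 1.2177e-05
Gain = 20 log₁₀(1.2177e-05) ≈ -98.29 dB
∠H = 0.00° − 236.37° = -236.37° ≡ 123.63° (principal value)

ω = 20: -63.7 dB, -156.8°; ω = 114: -98.3 dB, 123.6°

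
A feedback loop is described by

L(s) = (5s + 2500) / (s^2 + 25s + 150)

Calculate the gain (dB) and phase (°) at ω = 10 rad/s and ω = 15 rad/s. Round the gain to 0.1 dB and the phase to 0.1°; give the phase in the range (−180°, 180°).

ω = 10: 19.8 dB, -77.5°; ω = 15: 16.3 dB, -99.6°

Substitute s = j10:
Numerator: 5(j10) + 2500 = 2500 + j50
Denominator: (j10)^2 + 25(j10) + 150 = 50 + j250
|N| = √(2500² + 50²) ≈ 2500.5, ∠N ≈ 1.15°
|D| = √(50² + 250²) ≈ 254.95, ∠D ≈ 78.69°
|L| = 2500.5 / 254.95 ≈ 9.8078
Gain = 20 log₁₀(9.8078) ≈ 19.83 dB
∠L = 1.15° − 78.69° = -77.54°

Substitute s = j15:
Numerator: 5(j15) + 2500 = 2500 + j75
Denominator: (j15)^2 + 25(j15) + 150 = -75 + j375
|N| = √(2500² + 75²) ≈ 2501.1, ∠N ≈ 1.72°
|D| = √(75² + 375²) ≈ 382.43, ∠D ≈ 101.31°
|L| = 2501.1 / 382.43 ≈ 6.54
Gain = 20 log₁₀(6.54) ≈ 16.31 dB
∠L = 1.72° − 101.31° = -99.59°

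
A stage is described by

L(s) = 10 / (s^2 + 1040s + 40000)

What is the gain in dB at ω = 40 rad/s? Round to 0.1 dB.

-75.1 dB

Substitute s = j40:
Numerator: 10 = 10 + j0
Denominator: (j40)^2 + 1040(j40) + 40000 = 38400 + j41600
|N| = √(10² + 0²) ≈ 10, ∠N ≈ 0.00°
|D| = √(38400² + 41600²) ≈ 56614, ∠D ≈ 47.29°
|L| = 10 / 56614 ≈ 0.00017663
Gain = 20 log₁₀(0.00017663) ≈ -75.06 dB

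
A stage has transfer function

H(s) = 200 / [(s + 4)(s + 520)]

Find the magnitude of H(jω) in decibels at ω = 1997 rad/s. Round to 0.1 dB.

-86.3 dB

At s = jω = j1997:
pole (s+4): 4 + j1997 → |·| = √(4²+1997²) = √3988025 ≈ 1997, ∠ = arctan(1997/4) ≈ 89.89°
pole (s+520): 520 + j1997 → |·| = √(520²+1997²) = √4258409 ≈ 2063.6, ∠ = arctan(1997/520) ≈ 75.40°
|H| = 200 / 4.121e+06 ≈ 4.8532e-05
Gain = 20 log₁₀(4.8532e-05) ≈ -86.28 dB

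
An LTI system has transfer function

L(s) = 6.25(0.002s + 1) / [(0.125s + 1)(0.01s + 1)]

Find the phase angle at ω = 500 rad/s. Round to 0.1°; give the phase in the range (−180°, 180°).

At ω = 500 rad/s:
zero (1 + j500·0.002) = 1 + j1 → |·| ≈ 1.4142, ∠ ≈ 45.00°
pole (1 + j500·0.125) = 1 + j62.5 → |·| ≈ 62.508, ∠ ≈ 89.08°
pole (1 + j500·0.01) = 1 + j5 → |·| ≈ 5.099, ∠ ≈ 78.69°
∠L = (45.00°) − (89.08° + 78.69°) = -122.77°

-122.8°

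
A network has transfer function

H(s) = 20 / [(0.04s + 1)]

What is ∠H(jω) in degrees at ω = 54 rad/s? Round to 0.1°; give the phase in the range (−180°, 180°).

At ω = 54 rad/s:
pole (1 + j54·0.04) = 1 + j2.16 → |·| ≈ 2.3803, ∠ ≈ 65.16°
∠H = (0°) − (65.16°) = -65.16°

-65.2°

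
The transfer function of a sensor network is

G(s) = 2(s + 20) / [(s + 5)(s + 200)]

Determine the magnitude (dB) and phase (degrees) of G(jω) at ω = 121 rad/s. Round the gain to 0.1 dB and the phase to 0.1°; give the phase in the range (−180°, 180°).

-41.2 dB, -38.2°

At s = jω = j121:
zero (s+20): 20 + j121 → |·| = √(20²+121²) = √15041 ≈ 122.64, ∠ = arctan(121/20) ≈ 80.61°
pole (s+5): 5 + j121 → |·| = √(5²+121²) = √14666 ≈ 121.1, ∠ = arctan(121/5) ≈ 87.63°
pole (s+200): 200 + j121 → |·| = √(200²+121²) = √54641 ≈ 233.75, ∠ = arctan(121/200) ≈ 31.17°
|G| = 2 · 122.64 / 28307 ≈ 0.008665
Gain = 20 log₁₀(0.008665) ≈ -41.24 dB
∠G = 80.61° − 118.80° = -38.19°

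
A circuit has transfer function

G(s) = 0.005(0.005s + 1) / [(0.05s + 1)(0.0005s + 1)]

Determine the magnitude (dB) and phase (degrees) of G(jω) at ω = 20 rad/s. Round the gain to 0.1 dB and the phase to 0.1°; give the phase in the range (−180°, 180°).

At ω = 20 rad/s:
zero (1 + j20·0.005) = 1 + j0.1 → |·| ≈ 1.005, ∠ ≈ 5.71°
pole (1 + j20·0.05) = 1 + j1 → |·| ≈ 1.4142, ∠ ≈ 45.00°
pole (1 + j20·0.0005) = 1 + j0.01 → |·| ≈ 1, ∠ ≈ 0.57°
|G| = 0.005 · 1.005 / (1.4142 · 1) ≈ 0.0035532
Gain = 20 log₁₀(0.0035532) ≈ -48.99 dB
∠G = (5.71°) − (45.00° + 0.57°) = -39.86°

-49.0 dB, -39.9°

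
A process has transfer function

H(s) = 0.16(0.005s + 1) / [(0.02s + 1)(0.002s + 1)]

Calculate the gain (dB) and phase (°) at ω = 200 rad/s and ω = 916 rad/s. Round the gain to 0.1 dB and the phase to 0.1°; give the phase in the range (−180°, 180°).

ω = 200: -25.9 dB, -52.8°; ω = 916: -34.2 dB, -70.6°

At ω = 200 rad/s:
zero (1 + j200·0.005) = 1 + j1 → |·| ≈ 1.4142, ∠ ≈ 45.00°
pole (1 + j200·0.02) = 1 + j4 → |·| ≈ 4.1231, ∠ ≈ 75.96°
pole (1 + j200·0.002) = 1 + j0.4 → |·| ≈ 1.077, ∠ ≈ 21.80°
|H| = 0.16 · 1.4142 / (4.1231 · 1.077) ≈ 0.050956
Gain = 20 log₁₀(0.050956) ≈ -25.86 dB
∠H = (45.00°) − (75.96° + 21.80°) = -52.76°

At ω = 916 rad/s:
zero (1 + j916·0.005) = 1 + j4.58 → |·| ≈ 4.6879, ∠ ≈ 77.68°
pole (1 + j916·0.02) = 1 + j18.32 → |·| ≈ 18.347, ∠ ≈ 86.88°
pole (1 + j916·0.002) = 1 + j1.832 → |·| ≈ 2.0872, ∠ ≈ 61.37°
|H| = 0.16 · 4.6879 / (18.347 · 2.0872) ≈ 0.019587
Gain = 20 log₁₀(0.019587) ≈ -34.16 dB
∠H = (77.68°) − (86.88° + 61.37°) = -70.57°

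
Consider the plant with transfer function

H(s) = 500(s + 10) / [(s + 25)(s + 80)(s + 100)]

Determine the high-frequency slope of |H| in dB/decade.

Each pole contributes −20 dB/decade at high frequency; each zero contributes +20 dB/decade.
Net: 1 zero(s) − 3 pole(s) → -40 dB/decade.

-40 dB/decade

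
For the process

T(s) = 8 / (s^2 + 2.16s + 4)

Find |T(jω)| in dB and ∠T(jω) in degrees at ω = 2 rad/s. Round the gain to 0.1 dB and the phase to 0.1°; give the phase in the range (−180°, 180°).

5.4 dB, -90.0°

At s = jω = j2:
quadratic: (j2)² + 2.16·j2 + 4 = 0 + j4.32 → |·| ≈ 4.32, ∠ ≈ 90.00°
|T| = 8 / 4.32 ≈ 1.8519
Gain = 20 log₁₀(1.8519) ≈ 5.35 dB
∠T = 0.00° − 90.00° = -90.00°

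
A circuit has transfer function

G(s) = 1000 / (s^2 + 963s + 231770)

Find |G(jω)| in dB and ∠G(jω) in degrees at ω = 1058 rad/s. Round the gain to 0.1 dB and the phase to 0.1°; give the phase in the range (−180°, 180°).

Substitute s = j1058:
Numerator: 1000 = 1000 + j0
Denominator: (j1058)^2 + 963(j1058) + 231770 = -887594 + j1018854
|N| = √(1000² + 0²) ≈ 1000, ∠N ≈ 0.00°
|D| = √(887594² + 1018854²) ≈ 1.3513e+06, ∠D ≈ 131.06°
|G| = 1000 / 1.3513e+06 ≈ 0.00074003
Gain = 20 log₁₀(0.00074003) ≈ -62.62 dB
∠G = 0.00° − 131.06° = -131.06°

-62.6 dB, -131.1°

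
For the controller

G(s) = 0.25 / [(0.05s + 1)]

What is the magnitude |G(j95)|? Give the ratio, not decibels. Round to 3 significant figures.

At ω = 95 rad/s:
pole (1 + j95·0.05) = 1 + j4.75 → |·| ≈ 4.8541, ∠ ≈ 78.11°
|G| = 0.25 · 1 / (4.8541) ≈ 0.051503

0.0515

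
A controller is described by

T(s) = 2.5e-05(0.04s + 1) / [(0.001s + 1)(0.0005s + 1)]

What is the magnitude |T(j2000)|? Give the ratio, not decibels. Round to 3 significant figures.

At ω = 2000 rad/s:
zero (1 + j2000·0.04) = 1 + j80 → |·| ≈ 80.006, ∠ ≈ 89.28°
pole (1 + j2000·0.001) = 1 + j2 → |·| ≈ 2.2361, ∠ ≈ 63.43°
pole (1 + j2000·0.0005) = 1 + j1 → |·| ≈ 1.4142, ∠ ≈ 45.00°
|T| = 2.5e-05 · 80.006 / (2.2361 · 1.4142) ≈ 0.0006325

0.000633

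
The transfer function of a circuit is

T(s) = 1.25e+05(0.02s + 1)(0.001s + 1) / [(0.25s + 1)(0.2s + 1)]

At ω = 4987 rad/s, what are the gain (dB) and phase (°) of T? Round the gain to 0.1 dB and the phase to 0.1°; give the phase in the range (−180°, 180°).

34.2 dB, -11.8°

At ω = 4987 rad/s:
zero (1 + j4987·0.02) = 1 + j99.74 → |·| ≈ 99.745, ∠ ≈ 89.43°
zero (1 + j4987·0.001) = 1 + j4.987 → |·| ≈ 5.0863, ∠ ≈ 78.66°
pole (1 + j4987·0.25) = 1 + j1246.75 → |·| ≈ 1246.8, ∠ ≈ 89.95°
pole (1 + j4987·0.2) = 1 + j997.4 → |·| ≈ 997.4, ∠ ≈ 89.94°
|T| = 1.25e+05 · 99.745 · 5.0863 / (1246.8 · 997.4) ≈ 50.996
Gain = 20 log₁₀(50.996) ≈ 34.15 dB
∠T = (89.43° + 78.66°) − (89.95° + 89.94°) = -11.80°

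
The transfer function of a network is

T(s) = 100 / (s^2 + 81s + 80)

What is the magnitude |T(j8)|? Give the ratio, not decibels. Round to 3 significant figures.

Substitute s = j8:
Numerator: 100 = 100 + j0
Denominator: (j8)^2 + 81(j8) + 80 = 16 + j648
|N| = √(100² + 0²) ≈ 100, ∠N ≈ 0.00°
|D| = √(16² + 648²) ≈ 648.2, ∠D ≈ 88.59°
|T| = 100 / 648.2 ≈ 0.15427

0.154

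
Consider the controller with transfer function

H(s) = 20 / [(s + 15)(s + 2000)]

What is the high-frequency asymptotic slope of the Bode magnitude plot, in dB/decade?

-40 dB/decade

Each pole contributes −20 dB/decade at high frequency; each zero contributes +20 dB/decade.
Net: 0 zero(s) − 2 pole(s) → -40 dB/decade.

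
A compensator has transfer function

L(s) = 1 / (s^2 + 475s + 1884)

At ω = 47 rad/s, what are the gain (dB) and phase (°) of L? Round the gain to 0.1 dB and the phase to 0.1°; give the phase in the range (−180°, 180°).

Substitute s = j47:
Numerator: 1 = 1 + j0
Denominator: (j47)^2 + 475(j47) + 1884 = -325 + j22325
|N| = √(1² + 0²) ≈ 1, ∠N ≈ 0.00°
|D| = √(325² + 22325²) ≈ 22327, ∠D ≈ 90.83°
|L| = 1 / 22327 ≈ 4.4789e-05
Gain = 20 log₁₀(4.4789e-05) ≈ -86.98 dB
∠L = 0.00° − 90.83° = -90.83°

-87.0 dB, -90.8°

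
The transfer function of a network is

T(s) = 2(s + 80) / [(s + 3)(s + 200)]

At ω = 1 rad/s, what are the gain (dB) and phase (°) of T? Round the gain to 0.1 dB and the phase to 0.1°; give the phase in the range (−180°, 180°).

At s = jω = j1:
zero (s+80): 80 + j1 → |·| = √(80²+1²) = √6401 ≈ 80.006, ∠ = arctan(1/80) ≈ 0.72°
pole (s+3): 3 + j1 → |·| = √(3²+1²) = √10 ≈ 3.1623, ∠ = arctan(1/3) ≈ 18.43°
pole (s+200): 200 + j1 → |·| = √(200²+1²) = √40001 ≈ 200, ∠ = arctan(1/200) ≈ 0.29°
|T| = 2 · 80.006 / 632.46 ≈ 0.253
Gain = 20 log₁₀(0.253) ≈ -11.94 dB
∠T = 0.72° − 18.72° = -18.00°

-11.9 dB, -18.0°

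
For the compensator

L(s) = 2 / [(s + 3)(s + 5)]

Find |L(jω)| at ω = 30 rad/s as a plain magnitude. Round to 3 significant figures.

At s = jω = j30:
pole (s+3): 3 + j30 → |·| = √(3²+30²) = √909 ≈ 30.15, ∠ = arctan(30/3) ≈ 84.29°
pole (s+5): 5 + j30 → |·| = √(5²+30²) = √925 ≈ 30.414, ∠ = arctan(30/5) ≈ 80.54°
|L| = 2 / 916.98 ≈ 0.0021811

0.00218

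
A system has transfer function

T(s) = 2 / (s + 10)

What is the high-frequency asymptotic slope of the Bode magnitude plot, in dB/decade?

Each pole contributes −20 dB/decade at high frequency; each zero contributes +20 dB/decade.
Net: 0 zero(s) − 1 pole(s) → -20 dB/decade.

-20 dB/decade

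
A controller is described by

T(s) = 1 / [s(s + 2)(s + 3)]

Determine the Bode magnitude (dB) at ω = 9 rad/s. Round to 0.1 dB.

-57.9 dB

At s = jω = j9:
pole (s+2): 2 + j9 → |·| = √(2²+9²) = √85 ≈ 9.2195, ∠ = arctan(9/2) ≈ 77.47°
pole (s+3): 3 + j9 → |·| = √(3²+9²) = √90 ≈ 9.4868, ∠ = arctan(9/3) ≈ 71.57°
pole at origin: |s| = 9, ∠ = 90.00° (in denominator)
|T| = 1 / 787.17 ≈ 0.0012704
Gain = 20 log₁₀(0.0012704) ≈ -57.92 dB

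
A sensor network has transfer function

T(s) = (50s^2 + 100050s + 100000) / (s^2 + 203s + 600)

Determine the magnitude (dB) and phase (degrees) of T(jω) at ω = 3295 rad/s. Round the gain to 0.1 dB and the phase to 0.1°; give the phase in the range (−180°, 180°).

35.3 dB, -27.7°

Substitute s = j3295:
Numerator: 50(j3295)^2 + 100050(j3295) + 100000 = -542751250 + j329664750
Denominator: (j3295)^2 + 203(j3295) + 600 = -10856425 + j668885
|N| = √(542751250² + 329664750²) ≈ 6.3503e+08, ∠N ≈ 148.73°
|D| = √(10856425² + 668885²) ≈ 1.0877e+07, ∠D ≈ 176.47°
|T| = 6.3503e+08 / 1.0877e+07 ≈ 58.383
Gain = 20 log₁₀(58.383) ≈ 35.33 dB
∠T = 148.73° − 176.47° = -27.74°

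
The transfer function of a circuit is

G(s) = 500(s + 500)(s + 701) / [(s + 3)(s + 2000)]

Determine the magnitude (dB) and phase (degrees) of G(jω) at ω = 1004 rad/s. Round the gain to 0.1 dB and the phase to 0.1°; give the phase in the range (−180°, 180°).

49.7 dB, 2.1°

At s = jω = j1004:
zero (s+500): 500 + j1004 → |·| = √(500²+1004²) = √1258016 ≈ 1121.6, ∠ = arctan(1004/500) ≈ 63.53°
zero (s+701): 701 + j1004 → |·| = √(701²+1004²) = √1499417 ≈ 1224.5, ∠ = arctan(1004/701) ≈ 55.08°
pole (s+3): 3 + j1004 → |·| = √(3²+1004²) = √1008025 ≈ 1004, ∠ = arctan(1004/3) ≈ 89.83°
pole (s+2000): 2000 + j1004 → |·| = √(2000²+1004²) = √5008016 ≈ 2237.9, ∠ = arctan(1004/2000) ≈ 26.66°
|G| = 500 · 1.3734e+06 / 2.2469e+06 ≈ 305.62
Gain = 20 log₁₀(305.62) ≈ 49.70 dB
∠G = 118.61° − 116.49° = 2.12°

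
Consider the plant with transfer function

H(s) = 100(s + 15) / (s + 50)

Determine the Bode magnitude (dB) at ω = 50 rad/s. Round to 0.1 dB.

37.4 dB

At s = jω = j50:
zero (s+15): 15 + j50 → |·| = √(15²+50²) = √2725 ≈ 52.202, ∠ = arctan(50/15) ≈ 73.30°
pole (s+50): 50 + j50 → |·| = √(50²+50²) = √5000 ≈ 70.711, ∠ = arctan(50/50) ≈ 45.00°
|H| = 100 · 52.202 / 70.711 ≈ 73.824
Gain = 20 log₁₀(73.824) ≈ 37.36 dB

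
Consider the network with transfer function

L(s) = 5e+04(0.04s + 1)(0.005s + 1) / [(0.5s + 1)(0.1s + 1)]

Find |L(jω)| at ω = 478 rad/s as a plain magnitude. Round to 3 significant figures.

At ω = 478 rad/s:
zero (1 + j478·0.04) = 1 + j19.12 → |·| ≈ 19.146, ∠ ≈ 87.01°
zero (1 + j478·0.005) = 1 + j2.39 → |·| ≈ 2.5908, ∠ ≈ 67.30°
pole (1 + j478·0.5) = 1 + j239 → |·| ≈ 239, ∠ ≈ 89.76°
pole (1 + j478·0.1) = 1 + j47.8 → |·| ≈ 47.81, ∠ ≈ 88.80°
|L| = 5e+04 · 19.146 · 2.5908 / (239 · 47.81) ≈ 217.05

217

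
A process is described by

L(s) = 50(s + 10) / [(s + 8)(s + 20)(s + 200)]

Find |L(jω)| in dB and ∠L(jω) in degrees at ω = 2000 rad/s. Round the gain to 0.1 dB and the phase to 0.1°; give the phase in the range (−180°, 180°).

-98.1 dB, -173.8°

At s = jω = j2000:
zero (s+10): 10 + j2000 → |·| = √(10²+2000²) = √4000100 ≈ 2000, ∠ = arctan(2000/10) ≈ 89.71°
pole (s+8): 8 + j2000 → |·| = √(8²+2000²) = √4000064 ≈ 2000, ∠ = arctan(2000/8) ≈ 89.77°
pole (s+20): 20 + j2000 → |·| = √(20²+2000²) = √4000400 ≈ 2000.1, ∠ = arctan(2000/20) ≈ 89.43°
pole (s+200): 200 + j2000 → |·| = √(200²+2000²) = √4040000 ≈ 2010, ∠ = arctan(2000/200) ≈ 84.29°
|L| = 50 · 2000 / 8.0404e+09 ≈ 1.2437e-05
Gain = 20 log₁₀(1.2437e-05) ≈ -98.11 dB
∠L = 89.71° − 263.49° = -173.78°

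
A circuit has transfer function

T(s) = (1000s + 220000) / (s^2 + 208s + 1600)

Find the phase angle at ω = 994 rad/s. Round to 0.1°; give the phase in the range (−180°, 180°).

-90.6°

Substitute s = j994:
Numerator: 1000(j994) + 220000 = 220000 + j994000
Denominator: (j994)^2 + 208(j994) + 1600 = -986436 + j206752
|N| = √(220000² + 994000²) ≈ 1.0181e+06, ∠N ≈ 77.52°
|D| = √(986436² + 206752²) ≈ 1.0079e+06, ∠D ≈ 168.16°
∠T = 77.52° − 168.16° = -90.64°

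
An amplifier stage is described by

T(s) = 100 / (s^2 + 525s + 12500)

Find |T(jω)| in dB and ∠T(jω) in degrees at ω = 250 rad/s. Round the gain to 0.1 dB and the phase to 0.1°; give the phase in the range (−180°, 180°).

-63.0 dB, -110.9°

Substitute s = j250:
Numerator: 100 = 100 + j0
Denominator: (j250)^2 + 525(j250) + 12500 = -50000 + j131250
|N| = √(100² + 0²) ≈ 100, ∠N ≈ 0.00°
|D| = √(50000² + 131250²) ≈ 1.4045e+05, ∠D ≈ 110.85°
|T| = 100 / 1.4045e+05 ≈ 0.000712
Gain = 20 log₁₀(0.000712) ≈ -62.95 dB
∠T = 0.00° − 110.85° = -110.85°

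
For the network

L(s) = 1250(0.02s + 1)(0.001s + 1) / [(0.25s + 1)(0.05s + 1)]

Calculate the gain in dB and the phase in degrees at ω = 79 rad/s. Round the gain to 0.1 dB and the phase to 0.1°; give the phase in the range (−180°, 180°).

29.3 dB, -100.7°

At ω = 79 rad/s:
zero (1 + j79·0.02) = 1 + j1.58 → |·| ≈ 1.8699, ∠ ≈ 57.67°
zero (1 + j79·0.001) = 1 + j0.079 → |·| ≈ 1.0031, ∠ ≈ 4.52°
pole (1 + j79·0.25) = 1 + j19.75 → |·| ≈ 19.775, ∠ ≈ 87.10°
pole (1 + j79·0.05) = 1 + j3.95 → |·| ≈ 4.0746, ∠ ≈ 75.79°
|L| = 1250 · 1.8699 · 1.0031 / (19.775 · 4.0746) ≈ 29.099
Gain = 20 log₁₀(29.099) ≈ 29.28 dB
∠L = (57.67° + 4.52°) − (87.10° + 75.79°) = -100.70°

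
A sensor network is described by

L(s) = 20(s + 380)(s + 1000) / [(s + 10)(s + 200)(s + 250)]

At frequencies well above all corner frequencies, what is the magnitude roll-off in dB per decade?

Each pole contributes −20 dB/decade at high frequency; each zero contributes +20 dB/decade.
Net: 2 zero(s) − 3 pole(s) → -20 dB/decade.

-20 dB/decade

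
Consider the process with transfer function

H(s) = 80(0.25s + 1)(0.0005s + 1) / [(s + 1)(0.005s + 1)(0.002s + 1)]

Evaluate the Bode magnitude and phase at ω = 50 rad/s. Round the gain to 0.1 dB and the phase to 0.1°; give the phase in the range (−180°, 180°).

25.7 dB, -21.7°

At ω = 50 rad/s:
zero (1 + j50·0.25) = 1 + j12.5 → |·| ≈ 12.54, ∠ ≈ 85.43°
zero (1 + j50·0.0005) = 1 + j0.025 → |·| ≈ 1.0003, ∠ ≈ 1.43°
pole (1 + j50·1) = 1 + j50 → |·| ≈ 50.01, ∠ ≈ 88.85°
pole (1 + j50·0.005) = 1 + j0.25 → |·| ≈ 1.0308, ∠ ≈ 14.04°
pole (1 + j50·0.002) = 1 + j0.1 → |·| ≈ 1.005, ∠ ≈ 5.71°
|H| = 80 · 12.54 · 1.0003 / (50.01 · 1.0308 · 1.005) ≈ 19.37
Gain = 20 log₁₀(19.37) ≈ 25.74 dB
∠H = (85.43° + 1.43°) − (88.85° + 14.04° + 5.71°) = -21.74°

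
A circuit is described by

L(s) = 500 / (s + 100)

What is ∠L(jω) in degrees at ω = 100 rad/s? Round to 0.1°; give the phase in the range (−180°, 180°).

-45.0°

Substitute s = j100:
Numerator: 500 = 500 + j0
Denominator: (j100) + 100 = 100 + j100
|N| = √(500² + 0²) ≈ 500, ∠N ≈ 0.00°
|D| = √(100² + 100²) ≈ 141.42, ∠D ≈ 45.00°
∠L = 0.00° − 45.00° = -45.00°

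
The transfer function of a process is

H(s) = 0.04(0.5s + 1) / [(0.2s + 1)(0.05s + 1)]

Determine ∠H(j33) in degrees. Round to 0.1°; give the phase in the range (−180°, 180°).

-53.6°

At ω = 33 rad/s:
zero (1 + j33·0.5) = 1 + j16.5 → |·| ≈ 16.53, ∠ ≈ 86.53°
pole (1 + j33·0.2) = 1 + j6.6 → |·| ≈ 6.6753, ∠ ≈ 81.38°
pole (1 + j33·0.05) = 1 + j1.65 → |·| ≈ 1.9294, ∠ ≈ 58.78°
∠H = (86.53°) − (81.38° + 58.78°) = -53.63°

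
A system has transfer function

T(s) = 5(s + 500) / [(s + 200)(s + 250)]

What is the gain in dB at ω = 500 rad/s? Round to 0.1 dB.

-38.6 dB

At s = jω = j500:
zero (s+500): 500 + j500 → |·| = √(500²+500²) = √500000 ≈ 707.11, ∠ = arctan(500/500) ≈ 45.00°
pole (s+200): 200 + j500 → |·| = √(200²+500²) = √290000 ≈ 538.52, ∠ = arctan(500/200) ≈ 68.20°
pole (s+250): 250 + j500 → |·| = √(250²+500²) = √312500 ≈ 559.02, ∠ = arctan(500/250) ≈ 63.43°
|T| = 5 · 707.11 / 3.0104e+05 ≈ 0.011744
Gain = 20 log₁₀(0.011744) ≈ -38.60 dB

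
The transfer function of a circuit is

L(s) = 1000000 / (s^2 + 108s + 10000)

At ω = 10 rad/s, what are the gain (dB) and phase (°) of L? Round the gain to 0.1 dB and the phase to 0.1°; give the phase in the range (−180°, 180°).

40.0 dB, -6.2°

At s = jω = j10:
quadratic: (j10)² + 108·j10 + 10000 = 9900 + j1080 → |·| ≈ 9958.7, ∠ ≈ 6.23°
|L| = 1000000 / 9958.7 ≈ 100.41
Gain = 20 log₁₀(100.41) ≈ 40.04 dB
∠L = 0.00° − 6.23° = -6.23°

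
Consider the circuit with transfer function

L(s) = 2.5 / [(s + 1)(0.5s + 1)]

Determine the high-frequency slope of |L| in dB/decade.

-40 dB/decade

Each pole contributes −20 dB/decade at high frequency; each zero contributes +20 dB/decade.
Net: 0 zero(s) − 2 pole(s) → -40 dB/decade.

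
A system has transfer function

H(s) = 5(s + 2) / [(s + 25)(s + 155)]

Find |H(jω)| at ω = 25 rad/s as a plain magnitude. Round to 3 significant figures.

0.0226

At s = jω = j25:
zero (s+2): 2 + j25 → |·| = √(2²+25²) = √629 ≈ 25.08, ∠ = arctan(25/2) ≈ 85.43°
pole (s+25): 25 + j25 → |·| = √(25²+25²) = √1250 ≈ 35.355, ∠ = arctan(25/25) ≈ 45.00°
pole (s+155): 155 + j25 → |·| = √(155²+25²) = √24650 ≈ 157, ∠ = arctan(25/155) ≈ 9.16°
|H| = 5 · 25.08 / 5550.7 ≈ 0.022592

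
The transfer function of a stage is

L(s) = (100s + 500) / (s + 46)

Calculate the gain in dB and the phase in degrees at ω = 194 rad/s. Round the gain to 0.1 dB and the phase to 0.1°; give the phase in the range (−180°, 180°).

39.8 dB, 11.9°

Substitute s = j194:
Numerator: 100(j194) + 500 = 500 + j19400
Denominator: (j194) + 46 = 46 + j194
|N| = √(500² + 19400²) ≈ 19406, ∠N ≈ 88.52°
|D| = √(46² + 194²) ≈ 199.38, ∠D ≈ 76.66°
|L| = 19406 / 199.38 ≈ 97.332
Gain = 20 log₁₀(97.332) ≈ 39.77 dB
∠L = 88.52° − 76.66° = 11.86°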